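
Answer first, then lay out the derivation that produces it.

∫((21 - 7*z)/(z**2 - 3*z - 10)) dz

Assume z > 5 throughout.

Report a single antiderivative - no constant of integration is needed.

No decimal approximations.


The answer is -2*log(z - 5) - 5*log(z + 2).
Step 1. Decompose ∫((21 - 7*z)/(z**2 - 3*z - 10)) dz by partial fractions, (21 - 7*z)/(z**2 - 3*z - 10) = -5/(z + 2) - 2/(z - 5): now ∫(-2/(z - 5)) dz + ∫(-5/(z + 2)) dz.
Step 2. Evaluate the standard form [assuming z > 5]: now -2*log(z - 5) + ∫(-5/(z + 2)) dz.
Step 3. Evaluate the standard form [assuming z > -2]: now -2*log(z - 5) - 5*log(z + 2).
Answer: -2*log(z - 5) - 5*log(z + 2).


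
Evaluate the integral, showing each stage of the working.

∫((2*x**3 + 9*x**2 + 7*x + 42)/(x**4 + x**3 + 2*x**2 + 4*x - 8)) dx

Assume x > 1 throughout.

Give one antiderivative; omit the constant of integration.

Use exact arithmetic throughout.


Step 1. Decompose ∫((2*x**3 + 9*x**2 + 7*x + 42)/(x**4 + x**3 + 2*x**2 + 4*x - 8)) dx by partial fractions, (2*x**3 + 9*x**2 + 7*x + 42)/(x**4 + x**3 + 2*x**2 + 4*x - 8) = -1/(x**2 + 4) - 2/(x + 2) + 4/(x - 1): now ∫(4/(x - 1)) dx + ∫(-2/(x + 2)) dx + ∫(-1/(x**2 + 4)) dx.
Step 2. Evaluate the standard form [assuming x > -2]: now -2*log(x + 2) + ∫(4/(x - 1)) dx + ∫(-1/(x**2 + 4)) dx.
Step 3. Evaluate the standard form [assuming x > 1]: now 4*log(x - 1) - 2*log(x + 2) + ∫(-1/(x**2 + 4)) dx.
Step 4. Evaluate the standard form: now 4*log(x - 1) - 2*log(x + 2) - atan(x/2)/2.
Answer: 4*log(x - 1) - 2*log(x + 2) - atan(x/2)/2.


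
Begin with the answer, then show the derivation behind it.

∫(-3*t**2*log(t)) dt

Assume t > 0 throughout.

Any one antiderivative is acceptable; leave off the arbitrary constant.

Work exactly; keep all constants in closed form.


The answer is -t**3*log(t) + t**3/3.
Step 1. Integrate ∫(-3*t**2*log(t)) dt by parts with u = log(t), dv = (-3*t**2) dt, so v = -t**3 [assuming t > 0]: now -t**3*log(t) + ∫(t**2) dt.
Step 2. Evaluate the standard form: now -t**3*log(t) + t**3/3.
Answer: -t**3*log(t) + t**3/3.


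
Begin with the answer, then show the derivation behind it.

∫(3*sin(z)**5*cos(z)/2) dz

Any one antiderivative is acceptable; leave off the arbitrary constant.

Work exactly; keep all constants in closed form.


The answer is sin(z)**6/4.
Step 1. Substitute u = sin(z), turning ∫(3*sin(z)**5*cos(z)/2) dz into ∫(3*u**5/2) du: now ∫(3*u**5/2) du.
Step 2. Evaluate the standard form: now u**6/4.
Step 3. Substitute back u = sin(z): now sin(z)**6/4.
Answer: sin(z)**6/4.


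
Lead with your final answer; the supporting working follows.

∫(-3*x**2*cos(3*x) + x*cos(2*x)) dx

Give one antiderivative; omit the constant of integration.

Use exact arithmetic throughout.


The answer is -x**2*sin(3*x) + x*sin(2*x)/2 - 2*x*cos(3*x)/3 + 2*sin(3*x)/9 + cos(2*x)/4.
Step 1. Rewrite: now ∫(x*cos(2*x)) dx + ∫(-3*x**2*cos(3*x)) dx.
Step 2. Integrate ∫(x*cos(2*x)) dx by parts with u = x, dv = (cos(2*x)) dx, so v = sin(2*x)/2: now x*sin(2*x)/2 + ∫(-3*x**2*cos(3*x)) dx + ∫(-sin(2*x)/2) dx.
Step 3. Evaluate the standard form: now x*sin(2*x)/2 + cos(2*x)/4 + ∫(-3*x**2*cos(3*x)) dx.
Step 4. Integrate ∫(-3*x**2*cos(3*x)) dx by parts with u = x**2, dv = (-3*cos(3*x)) dx, so v = -sin(3*x): now -x**2*sin(3*x) + x*sin(2*x)/2 + cos(2*x)/4 + ∫(2*x*sin(3*x)) dx.
Step 5. Integrate ∫(2*x*sin(3*x)) dx by parts with u = x, dv = (2*sin(3*x)) dx, so v = -2*cos(3*x)/3: now -x**2*sin(3*x) + x*sin(2*x)/2 - 2*x*cos(3*x)/3 + cos(2*x)/4 + ∫(2*cos(3*x)/3) dx.
Step 6. Evaluate the standard form: now -x**2*sin(3*x) + x*sin(2*x)/2 - 2*x*cos(3*x)/3 + 2*sin(3*x)/9 + cos(2*x)/4.
Answer: -x**2*sin(3*x) + x*sin(2*x)/2 - 2*x*cos(3*x)/3 + 2*sin(3*x)/9 + cos(2*x)/4.


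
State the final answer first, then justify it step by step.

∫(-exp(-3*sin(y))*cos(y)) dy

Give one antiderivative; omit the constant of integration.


The answer is exp(-3*sin(y))/3.
Step 1. Substitute u = sin(y), turning ∫(-exp(-3*sin(y))*cos(y)) dy into ∫(-exp(-3*u)) du: now ∫(-exp(-3*u)) du.
Step 2. Evaluate the standard form: now exp(-3*u)/3.
Step 3. Substitute back u = sin(y): now exp(-3*sin(y))/3.
Answer: exp(-3*sin(y))/3.


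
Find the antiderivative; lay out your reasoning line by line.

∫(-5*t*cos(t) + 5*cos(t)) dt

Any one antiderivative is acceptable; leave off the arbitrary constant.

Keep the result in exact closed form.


Step 1. Rewrite: now ∫(-5*t*cos(t)) dt + ∫(5*cos(t)) dt.
Step 2. Integrate ∫(-5*t*cos(t)) dt by parts with u = t, dv = (-5*cos(t)) dt, so v = -5*sin(t): now -5*t*sin(t) + ∫(5*sin(t)) dt + ∫(5*cos(t)) dt.
Step 3. Evaluate the standard form: now -5*t*sin(t) - 5*cos(t) + ∫(5*cos(t)) dt.
Step 4. Evaluate the standard form: now -5*t*sin(t) + 5*sin(t) - 5*cos(t).
Answer: -5*t*sin(t) + 5*sin(t) - 5*cos(t).


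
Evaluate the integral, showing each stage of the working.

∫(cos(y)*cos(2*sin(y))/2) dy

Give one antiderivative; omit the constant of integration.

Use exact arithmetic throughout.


Step 1. Substitute u = sin(y), turning ∫(cos(y)*cos(2*sin(y))/2) dy into ∫(cos(2*u)/2) du: now ∫(cos(2*u)/2) du.
Step 2. Evaluate the standard form: now sin(2*u)/4.
Step 3. Substitute back u = sin(y): now sin(2*sin(y))/4.
Answer: sin(2*sin(y))/4.


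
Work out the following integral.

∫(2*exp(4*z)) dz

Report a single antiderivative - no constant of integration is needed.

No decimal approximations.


Answer: exp(4*z)/2.


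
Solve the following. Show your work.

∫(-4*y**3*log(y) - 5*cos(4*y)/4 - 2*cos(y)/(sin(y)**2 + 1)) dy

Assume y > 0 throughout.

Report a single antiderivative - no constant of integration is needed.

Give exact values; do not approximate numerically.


Step 1. Rewrite: now ∫(-4*y**3*log(y)) dy + ∫(-2*cos(y)/(sin(y)**2 + 1)) dy + ∫(-5*cos(4*y)/4) dy.
Step 2. Substitute u = sin(y), turning ∫(-2*cos(y)/(sin(y)**2 + 1)) dy into ∫(-2/(u**2 + 1)) du: now ∫(-4*y**3*log(y)) dy + ∫(-2/(u**2 + 1)) du + ∫(-5*cos(4*y)/4) dy.
Step 3. Evaluate the standard form: now -2*atan(u) + ∫(-4*y**3*log(y)) dy + ∫(-5*cos(4*y)/4) dy.
Step 4. Substitute back u = sin(y): now -2*atan(sin(y)) + ∫(-4*y**3*log(y)) dy + ∫(-5*cos(4*y)/4) dy.
Step 5. Evaluate the standard form: now -5*sin(4*y)/16 - 2*atan(sin(y)) + ∫(-4*y**3*log(y)) dy.
Step 6. Integrate ∫(-4*y**3*log(y)) dy by parts with u = log(y), dv = (-4*y**3) dy, so v = -y**4 [assuming y > 0]: now -y**4*log(y) - 5*sin(4*y)/16 - 2*atan(sin(y)) + ∫(y**3) dy.
Step 7. Evaluate the standard form: now -y**4*log(y) + y**4/4 - 5*sin(4*y)/16 - 2*atan(sin(y)).
Answer: -y**4*log(y) + y**4/4 - 5*sin(4*y)/16 - 2*atan(sin(y)).


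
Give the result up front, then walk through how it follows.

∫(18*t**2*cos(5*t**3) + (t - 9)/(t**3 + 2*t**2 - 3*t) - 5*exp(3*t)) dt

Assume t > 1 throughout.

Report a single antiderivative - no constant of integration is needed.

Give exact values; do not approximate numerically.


The answer is -5*exp(3*t)/3 + 3*log(t) - 2*log(t - 1) - log(t + 3) + 6*sin(5*t**3)/5.
Step 1. Rewrite: now ∫(18*t**2*cos(5*t**3)) dt + ∫((t - 9)/(t**3 + 2*t**2 - 3*t)) dt + ∫(-5*exp(3*t)) dt.
Step 2. Substitute u = t**3, turning ∫(18*t**2*cos(5*t**3)) dt into ∫(6*cos(5*u)) du: now ∫((t - 9)/(t**3 + 2*t**2 - 3*t)) dt + ∫(-5*exp(3*t)) dt + ∫(6*cos(5*u)) du.
Step 3. Evaluate the standard form: now 6*sin(5*u)/5 + ∫((t - 9)/(t**3 + 2*t**2 - 3*t)) dt + ∫(-5*exp(3*t)) dt.
Step 4. Substitute back u = t**3: now 6*sin(5*t**3)/5 + ∫((t - 9)/(t**3 + 2*t**2 - 3*t)) dt + ∫(-5*exp(3*t)) dt.
Step 5. Evaluate the standard form: now -5*exp(3*t)/3 + 6*sin(5*t**3)/5 + ∫((t - 9)/(t**3 + 2*t**2 - 3*t)) dt.
Step 6. Decompose ∫((t - 9)/(t**3 + 2*t**2 - 3*t)) dt by partial fractions, (t - 9)/(t**3 + 2*t**2 - 3*t) = -1/(t + 3) - 2/(t - 1) + 3/t: now -5*exp(3*t)/3 + 6*sin(5*t**3)/5 + ∫(3/t) dt + ∫(-2/(t - 1)) dt + ∫(-1/(t + 3)) dt.
Step 7. Evaluate the standard form [assuming t > -3]: now -5*exp(3*t)/3 - log(t + 3) + 6*sin(5*t**3)/5 + ∫(3/t) dt + ∫(-2/(t - 1)) dt.
Step 8. Evaluate the standard form [assuming t > 0]: now -5*exp(3*t)/3 + 3*log(t) - log(t + 3) + 6*sin(5*t**3)/5 + ∫(-2/(t - 1)) dt.
Step 9. Evaluate the standard form [assuming t > 1]: now -5*exp(3*t)/3 + 3*log(t) - 2*log(t - 1) - log(t + 3) + 6*sin(5*t**3)/5.
Answer: -5*exp(3*t)/3 + 3*log(t) - 2*log(t - 1) - log(t + 3) + 6*sin(5*t**3)/5.


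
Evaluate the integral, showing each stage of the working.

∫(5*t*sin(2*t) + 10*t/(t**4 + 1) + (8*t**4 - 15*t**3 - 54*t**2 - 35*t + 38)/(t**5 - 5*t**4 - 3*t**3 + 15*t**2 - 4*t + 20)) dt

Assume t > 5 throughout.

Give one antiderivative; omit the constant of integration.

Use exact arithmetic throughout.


Step 1. Rewrite: now ∫(10*t/(t**4 + 1)) dt + ∫(5*t*sin(2*t)) dt + ∫((8*t**4 - 15*t**3 - 54*t**2 - 35*t + 38)/(t**5 - 5*t**4 - 3*t**3 + 15*t**2 - 4*t + 20)) dt.
Step 2. Integrate ∫(5*t*sin(2*t)) dt by parts with u = t, dv = (5*sin(2*t)) dt, so v = -5*cos(2*t)/2: now -5*t*cos(2*t)/2 + ∫(10*t/(t**4 + 1)) dt + ∫((8*t**4 - 15*t**3 - 54*t**2 - 35*t + 38)/(t**5 - 5*t**4 - 3*t**3 + 15*t**2 - 4*t + 20)) dt + ∫(5*cos(2*t)/2) dt.
Step 3. Evaluate the standard form: now -5*t*cos(2*t)/2 + 5*sin(2*t)/4 + ∫(10*t/(t**4 + 1)) dt + ∫((8*t**4 - 15*t**3 - 54*t**2 - 35*t + 38)/(t**5 - 5*t**4 - 3*t**3 + 15*t**2 - 4*t + 20)) dt.
Step 4. Decompose ∫((8*t**4 - 15*t**3 - 54*t**2 - 35*t + 38)/(t**5 - 5*t**4 - 3*t**3 + 15*t**2 - 4*t + 20)) dt by partial fractions, (8*t**4 - 15*t**3 - 54*t**2 - 35*t + 38)/(t**5 - 5*t**4 - 3*t**3 + 15*t**2 - 4*t + 20) = 4/(t**2 + 1) + 1/(t + 2) + 4/(t - 2) + 3/(t - 5): now -5*t*cos(2*t)/2 + 5*sin(2*t)/4 + ∫(10*t/(t**4 + 1)) dt + ∫(3/(t - 5)) dt + ∫(4/(t - 2)) dt + ∫(1/(t + 2)) dt + ∫(4/(t**2 + 1)) dt.
Step 5. Evaluate the standard form [assuming t > 5]: now -5*t*cos(2*t)/2 + 3*log(t - 5) + 5*sin(2*t)/4 + ∫(10*t/(t**4 + 1)) dt + ∫(4/(t - 2)) dt + ∫(1/(t + 2)) dt + ∫(4/(t**2 + 1)) dt.
Step 6. Evaluate the standard form [assuming t > 2]: now -5*t*cos(2*t)/2 + 3*log(t - 5) + 4*log(t - 2) + 5*sin(2*t)/4 + ∫(10*t/(t**4 + 1)) dt + ∫(1/(t + 2)) dt + ∫(4/(t**2 + 1)) dt.
Step 7. Evaluate the standard form [assuming t > -2]: now -5*t*cos(2*t)/2 + 3*log(t - 5) + 4*log(t - 2) + log(t + 2) + 5*sin(2*t)/4 + ∫(10*t/(t**4 + 1)) dt + ∫(4/(t**2 + 1)) dt.
Step 8. Evaluate the standard form: now -5*t*cos(2*t)/2 + 3*log(t - 5) + 4*log(t - 2) + log(t + 2) + 5*sin(2*t)/4 + 4*atan(t) + ∫(10*t/(t**4 + 1)) dt.
Step 9. Substitute u = t**2, turning ∫(10*t/(t**4 + 1)) dt into ∫(5/(u**2 + 1)) du: now -5*t*cos(2*t)/2 + 3*log(t - 5) + 4*log(t - 2) + log(t + 2) + 5*sin(2*t)/4 + 4*atan(t) + ∫(5/(u**2 + 1)) du.
Step 10. Evaluate the standard form: now -5*t*cos(2*t)/2 + 3*log(t - 5) + 4*log(t - 2) + log(t + 2) + 5*sin(2*t)/4 + 4*atan(t) + 5*atan(u).
Step 11. Substitute back u = t**2: now -5*t*cos(2*t)/2 + 3*log(t - 5) + 4*log(t - 2) + log(t + 2) + 5*sin(2*t)/4 + 4*atan(t) + 5*atan(t**2).
Answer: -5*t*cos(2*t)/2 + 3*log(t - 5) + 4*log(t - 2) + log(t + 2) + 5*sin(2*t)/4 + 4*atan(t) + 5*atan(t**2).


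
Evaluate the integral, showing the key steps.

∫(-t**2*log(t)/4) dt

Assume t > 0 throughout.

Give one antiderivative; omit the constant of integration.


Step 1. Integrate ∫(-t**2*log(t)/4) dt by parts with u = log(t), dv = (-t**2/4) dt, so v = -t**3/12 [assuming t > 0]: now -t**3*log(t)/12 + ∫(t**2/12) dt.
Step 2. Evaluate the standard form: now -t**3*log(t)/12 + t**3/36.
Answer: -t**3*log(t)/12 + t**3/36.


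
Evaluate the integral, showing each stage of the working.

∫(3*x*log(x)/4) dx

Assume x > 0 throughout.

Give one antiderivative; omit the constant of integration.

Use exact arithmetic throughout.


Step 1. Integrate ∫(3*x*log(x)/4) dx by parts with u = log(x), dv = (3*x/4) dx, so v = 3*x**2/8 [assuming x > 0]: now 3*x**2*log(x)/8 + ∫(-3*x/8) dx.
Step 2. Evaluate the standard form: now 3*x**2*log(x)/8 - 3*x**2/16.
Answer: 3*x**2*log(x)/8 - 3*x**2/16.


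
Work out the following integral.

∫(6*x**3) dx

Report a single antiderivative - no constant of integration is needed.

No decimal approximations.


Answer: 3*x**4/2.


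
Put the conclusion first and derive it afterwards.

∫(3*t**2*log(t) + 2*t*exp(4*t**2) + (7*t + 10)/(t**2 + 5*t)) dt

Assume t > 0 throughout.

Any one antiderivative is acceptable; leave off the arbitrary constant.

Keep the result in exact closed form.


The answer is t**3*log(t) - t**3/3 + exp(4*t**2)/4 + 2*log(t) + 5*log(t + 5).
Step 1. Rewrite: now ∫(2*t*exp(4*t**2)) dt + ∫(3*t**2*log(t)) dt + ∫((7*t + 10)/(t**2 + 5*t)) dt.
Step 2. Decompose ∫((7*t + 10)/(t**2 + 5*t)) dt by partial fractions, (7*t + 10)/(t**2 + 5*t) = 5/(t + 5) + 2/t: now ∫(2/t) dt + ∫(2*t*exp(4*t**2)) dt + ∫(3*t**2*log(t)) dt + ∫(5/(t + 5)) dt.
Step 3. Evaluate the standard form [assuming t > -5]: now 5*log(t + 5) + ∫(2/t) dt + ∫(2*t*exp(4*t**2)) dt + ∫(3*t**2*log(t)) dt.
Step 4. Evaluate the standard form [assuming t > 0]: now 2*log(t) + 5*log(t + 5) + ∫(2*t*exp(4*t**2)) dt + ∫(3*t**2*log(t)) dt.
Step 5. Integrate ∫(3*t**2*log(t)) dt by parts with u = log(t), dv = (3*t**2) dt, so v = t**3 [assuming t > 0]: now t**3*log(t) + 2*log(t) + 5*log(t + 5) + ∫(-t**2) dt + ∫(2*t*exp(4*t**2)) dt.
Step 6. Evaluate the standard form: now t**3*log(t) - t**3/3 + 2*log(t) + 5*log(t + 5) + ∫(2*t*exp(4*t**2)) dt.
Step 7. Substitute u = t**2, turning ∫(2*t*exp(4*t**2)) dt into ∫(exp(4*u)) du: now t**3*log(t) - t**3/3 + 2*log(t) + 5*log(t + 5) + ∫(exp(4*u)) du.
Step 8. Evaluate the standard form: now t**3*log(t) - t**3/3 + exp(4*u)/4 + 2*log(t) + 5*log(t + 5).
Step 9. Substitute back u = t**2: now t**3*log(t) - t**3/3 + exp(4*t**2)/4 + 2*log(t) + 5*log(t + 5).
Answer: t**3*log(t) - t**3/3 + exp(4*t**2)/4 + 2*log(t) + 5*log(t + 5).


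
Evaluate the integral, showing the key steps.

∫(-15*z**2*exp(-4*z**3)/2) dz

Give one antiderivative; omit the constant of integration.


Step 1. Substitute u = z**3, turning ∫(-15*z**2*exp(-4*z**3)/2) dz into ∫(-5*exp(-4*u)/2) du: now ∫(-5*exp(-4*u)/2) du.
Step 2. Evaluate the standard form: now 5*exp(-4*u)/8.
Step 3. Substitute back u = z**3: now 5*exp(-4*z**3)/8.
Answer: 5*exp(-4*z**3)/8.


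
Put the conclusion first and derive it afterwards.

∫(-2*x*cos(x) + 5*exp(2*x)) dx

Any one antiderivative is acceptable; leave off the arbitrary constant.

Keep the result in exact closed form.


The answer is -2*x*sin(x) + 5*exp(2*x)/2 - 2*cos(x).
Step 1. Rewrite: now ∫(-2*x*cos(x)) dx + ∫(5*exp(2*x)) dx.
Step 2. Integrate ∫(-2*x*cos(x)) dx by parts with u = x, dv = (-2*cos(x)) dx, so v = -2*sin(x): now -2*x*sin(x) + ∫(5*exp(2*x)) dx + ∫(2*sin(x)) dx.
Step 3. Evaluate the standard form: now -2*x*sin(x) - 2*cos(x) + ∫(5*exp(2*x)) dx.
Step 4. Evaluate the standard form: now -2*x*sin(x) + 5*exp(2*x)/2 - 2*cos(x).
Answer: -2*x*sin(x) + 5*exp(2*x)/2 - 2*cos(x).


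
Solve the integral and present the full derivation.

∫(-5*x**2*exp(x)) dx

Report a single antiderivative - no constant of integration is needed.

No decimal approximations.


Step 1. Integrate ∫(-5*x**2*exp(x)) dx by parts with u = x**2, dv = (-5*exp(x)) dx, so v = -5*exp(x): now -5*x**2*exp(x) + ∫(10*x*exp(x)) dx.
Step 2. Integrate ∫(10*x*exp(x)) dx by parts with u = x, dv = (10*exp(x)) dx, so v = 10*exp(x): now -5*x**2*exp(x) + 10*x*exp(x) + ∫(-10*exp(x)) dx.
Step 3. Evaluate the standard form: now -5*x**2*exp(x) + 10*x*exp(x) - 10*exp(x).
Answer: -5*x**2*exp(x) + 10*x*exp(x) - 10*exp(x).


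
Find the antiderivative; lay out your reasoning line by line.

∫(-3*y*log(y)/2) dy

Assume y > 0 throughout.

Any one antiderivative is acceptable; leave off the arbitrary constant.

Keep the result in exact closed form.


Step 1. Integrate ∫(-3*y*log(y)/2) dy by parts with u = log(y), dv = (-3*y/2) dy, so v = -3*y**2/4 [assuming y > 0]: now -3*y**2*log(y)/4 + ∫(3*y/4) dy.
Step 2. Evaluate the standard form: now -3*y**2*log(y)/4 + 3*y**2/8.
Answer: -3*y**2*log(y)/4 + 3*y**2/8.


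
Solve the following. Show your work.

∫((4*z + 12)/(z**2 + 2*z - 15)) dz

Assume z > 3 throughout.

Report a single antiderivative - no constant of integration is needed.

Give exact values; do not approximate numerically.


Step 1. Decompose ∫((4*z + 12)/(z**2 + 2*z - 15)) dz by partial fractions, (4*z + 12)/(z**2 + 2*z - 15) = 1/(z + 5) + 3/(z - 3): now ∫(3/(z - 3)) dz + ∫(1/(z + 5)) dz.
Step 2. Evaluate the standard form [assuming z > 3]: now 3*log(z - 3) + ∫(1/(z + 5)) dz.
Step 3. Evaluate the standard form [assuming z > -5]: now 3*log(z - 3) + log(z + 5).
Answer: 3*log(z - 3) + log(z + 5).


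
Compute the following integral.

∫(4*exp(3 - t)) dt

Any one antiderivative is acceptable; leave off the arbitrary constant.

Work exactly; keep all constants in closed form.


Answer: -4*exp(3 - t).


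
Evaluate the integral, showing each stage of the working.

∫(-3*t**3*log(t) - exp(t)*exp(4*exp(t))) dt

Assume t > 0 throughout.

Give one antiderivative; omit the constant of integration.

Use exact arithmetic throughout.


Step 1. Rewrite: now ∫(-3*t**3*log(t)) dt + ∫(-exp(t)*exp(4*exp(t))) dt.
Step 2. Substitute u = exp(t), turning ∫(-exp(t)*exp(4*exp(t))) dt into ∫(-exp(4*u)) du: now ∫(-3*t**3*log(t)) dt + ∫(-exp(4*u)) du.
Step 3. Evaluate the standard form: now -exp(4*u)/4 + ∫(-3*t**3*log(t)) dt.
Step 4. Substitute back u = exp(t): now -exp(4*exp(t))/4 + ∫(-3*t**3*log(t)) dt.
Step 5. Integrate ∫(-3*t**3*log(t)) dt by parts with u = log(t), dv = (-3*t**3) dt, so v = -3*t**4/4 [assuming t > 0]: now -3*t**4*log(t)/4 - exp(4*exp(t))/4 + ∫(3*t**3/4) dt.
Step 6. Evaluate the standard form: now -3*t**4*log(t)/4 + 3*t**4/16 - exp(4*exp(t))/4.
Answer: -3*t**4*log(t)/4 + 3*t**4/16 - exp(4*exp(t))/4.


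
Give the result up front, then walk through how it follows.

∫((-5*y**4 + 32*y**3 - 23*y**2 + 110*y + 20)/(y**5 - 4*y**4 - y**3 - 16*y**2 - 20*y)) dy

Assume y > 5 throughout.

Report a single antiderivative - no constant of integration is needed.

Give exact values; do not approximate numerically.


The answer is -log(y) + log(y - 5) - 5*log(y + 1) + atan(y/2).
Step 1. Decompose ∫((-5*y**4 + 32*y**3 - 23*y**2 + 110*y + 20)/(y**5 - 4*y**4 - y**3 - 16*y**2 - 20*y)) dy by partial fractions, (-5*y**4 + 32*y**3 - 23*y**2 + 110*y + 20)/(y**5 - 4*y**4 - y**3 - 16*y**2 - 20*y) = 2/(y**2 + 4) - 5/(y + 1) + 1/(y - 5) - 1/y: now ∫(-1/y) dy + ∫(1/(y - 5)) dy + ∫(-5/(y + 1)) dy + ∫(2/(y**2 + 4)) dy.
Step 2. Evaluate the standard form [assuming y > -1]: now -5*log(y + 1) + ∫(-1/y) dy + ∫(1/(y - 5)) dy + ∫(2/(y**2 + 4)) dy.
Step 3. Evaluate the standard form [assuming y > 5]: now log(y - 5) - 5*log(y + 1) + ∫(-1/y) dy + ∫(2/(y**2 + 4)) dy.
Step 4. Evaluate the standard form [assuming y > 0]: now -log(y) + log(y - 5) - 5*log(y + 1) + ∫(2/(y**2 + 4)) dy.
Step 5. Evaluate the standard form: now -log(y) + log(y - 5) - 5*log(y + 1) + atan(y/2).
Answer: -log(y) + log(y - 5) - 5*log(y + 1) + atan(y/2).


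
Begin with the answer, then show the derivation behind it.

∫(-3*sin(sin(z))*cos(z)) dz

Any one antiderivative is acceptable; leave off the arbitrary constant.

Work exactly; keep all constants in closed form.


The answer is 3*cos(sin(z)).
Step 1. Substitute u = sin(z), turning ∫(-3*sin(sin(z))*cos(z)) dz into ∫(-3*sin(u)) du: now ∫(-3*sin(u)) du.
Step 2. Evaluate the standard form: now 3*cos(u).
Step 3. Substitute back u = sin(z): now 3*cos(sin(z)).
Answer: 3*cos(sin(z)).


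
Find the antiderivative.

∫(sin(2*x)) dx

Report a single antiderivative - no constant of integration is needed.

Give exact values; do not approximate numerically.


Answer: -cos(2*x)/2.


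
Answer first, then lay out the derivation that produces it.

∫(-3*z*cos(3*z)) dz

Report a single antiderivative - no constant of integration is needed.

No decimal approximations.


The answer is -z*sin(3*z) - cos(3*z)/3.
Step 1. Integrate ∫(-3*z*cos(3*z)) dz by parts with u = z, dv = (-3*cos(3*z)) dz, so v = -sin(3*z): now -z*sin(3*z) + ∫(sin(3*z)) dz.
Step 2. Evaluate the standard form: now -z*sin(3*z) - cos(3*z)/3.
Answer: -z*sin(3*z) - cos(3*z)/3.


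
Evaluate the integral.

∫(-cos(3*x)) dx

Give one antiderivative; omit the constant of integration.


Answer: -sin(3*x)/3.


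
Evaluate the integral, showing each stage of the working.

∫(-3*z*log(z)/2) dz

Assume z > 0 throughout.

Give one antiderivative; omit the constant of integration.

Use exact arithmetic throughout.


Step 1. Integrate ∫(-3*z*log(z)/2) dz by parts with u = log(z), dv = (-3*z/2) dz, so v = -3*z**2/4 [assuming z > 0]: now -3*z**2*log(z)/4 + ∫(3*z/4) dz.
Step 2. Evaluate the standard form: now -3*z**2*log(z)/4 + 3*z**2/8.
Answer: -3*z**2*log(z)/4 + 3*z**2/8.


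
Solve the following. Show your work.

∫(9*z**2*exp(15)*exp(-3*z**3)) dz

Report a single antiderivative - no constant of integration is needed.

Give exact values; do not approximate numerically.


Step 1. Substitute u = z**3 - 5, turning ∫(9*z**2*exp(15)*exp(-3*z**3)) dz into ∫(3*exp(-3*u)) du: now ∫(3*exp(-3*u)) du.
Step 2. Evaluate the standard form: now -exp(-3*u).
Step 3. Substitute back u = z**3 - 5: now -exp(15 - 3*z**3).
Answer: -exp(15 - 3*z**3).


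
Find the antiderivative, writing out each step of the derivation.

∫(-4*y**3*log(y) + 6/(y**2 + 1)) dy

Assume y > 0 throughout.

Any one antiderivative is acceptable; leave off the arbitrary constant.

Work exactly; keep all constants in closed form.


Step 1. Rewrite: now ∫(-4*y**3*log(y)) dy + ∫(6/(y**2 + 1)) dy.
Step 2. Evaluate the standard form: now 6*atan(y) + ∫(-4*y**3*log(y)) dy.
Step 3. Integrate ∫(-4*y**3*log(y)) dy by parts with u = log(y), dv = (-4*y**3) dy, so v = -y**4 [assuming y > 0]: now -y**4*log(y) + 6*atan(y) + ∫(y**3) dy.
Step 4. Evaluate the standard form: now -y**4*log(y) + y**4/4 + 6*atan(y).
Answer: -y**4*log(y) + y**4/4 + 6*atan(y).


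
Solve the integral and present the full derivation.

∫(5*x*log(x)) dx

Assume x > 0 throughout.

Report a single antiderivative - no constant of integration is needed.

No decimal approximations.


Step 1. Integrate ∫(5*x*log(x)) dx by parts with u = log(x), dv = (5*x) dx, so v = 5*x**2/2 [assuming x > 0]: now 5*x**2*log(x)/2 + ∫(-5*x/2) dx.
Step 2. Evaluate the standard form: now 5*x**2*log(x)/2 - 5*x**2/4.
Answer: 5*x**2*log(x)/2 - 5*x**2/4.


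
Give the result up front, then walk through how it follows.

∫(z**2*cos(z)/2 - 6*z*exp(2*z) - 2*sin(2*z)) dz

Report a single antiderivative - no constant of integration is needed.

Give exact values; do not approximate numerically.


The answer is z**2*sin(z)/2 - 3*z*exp(2*z) + z*cos(z) + 3*exp(2*z)/2 - sin(z) + cos(2*z).
Step 1. Rewrite: now ∫(-6*z*exp(2*z)) dz + ∫(z**2*cos(z)/2) dz + ∫(-2*sin(2*z)) dz.
Step 2. Integrate ∫(-6*z*exp(2*z)) dz by parts with u = z, dv = (-6*exp(2*z)) dz, so v = -3*exp(2*z): now -3*z*exp(2*z) + ∫(z**2*cos(z)/2) dz + ∫(3*exp(2*z)) dz + ∫(-2*sin(2*z)) dz.
Step 3. Evaluate the standard form: now -3*z*exp(2*z) + 3*exp(2*z)/2 + ∫(z**2*cos(z)/2) dz + ∫(-2*sin(2*z)) dz.
Step 4. Evaluate the standard form: now -3*z*exp(2*z) + 3*exp(2*z)/2 + cos(2*z) + ∫(z**2*cos(z)/2) dz.
Step 5. Integrate ∫(z**2*cos(z)/2) dz by parts with u = z**2, dv = (cos(z)/2) dz, so v = sin(z)/2: now z**2*sin(z)/2 - 3*z*exp(2*z) + 3*exp(2*z)/2 + cos(2*z) + ∫(-z*sin(z)) dz.
Step 6. Integrate ∫(-z*sin(z)) dz by parts with u = z, dv = (-sin(z)) dz, so v = cos(z): now z**2*sin(z)/2 - 3*z*exp(2*z) + z*cos(z) + 3*exp(2*z)/2 + cos(2*z) + ∫(-cos(z)) dz.
Step 7. Evaluate the standard form: now z**2*sin(z)/2 - 3*z*exp(2*z) + z*cos(z) + 3*exp(2*z)/2 - sin(z) + cos(2*z).
Answer: z**2*sin(z)/2 - 3*z*exp(2*z) + z*cos(z) + 3*exp(2*z)/2 - sin(z) + cos(2*z).


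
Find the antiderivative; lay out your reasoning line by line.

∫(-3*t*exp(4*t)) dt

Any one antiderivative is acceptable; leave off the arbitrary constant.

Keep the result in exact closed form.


Step 1. Integrate ∫(-3*t*exp(4*t)) dt by parts with u = t, dv = (-3*exp(4*t)) dt, so v = -3*exp(4*t)/4: now -3*t*exp(4*t)/4 + ∫(3*exp(4*t)/4) dt.
Step 2. Evaluate the standard form: now -3*t*exp(4*t)/4 + 3*exp(4*t)/16.
Answer: -3*t*exp(4*t)/4 + 3*exp(4*t)/16.


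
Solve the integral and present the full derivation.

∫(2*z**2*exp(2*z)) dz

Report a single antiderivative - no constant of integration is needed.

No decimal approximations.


Step 1. Integrate ∫(2*z**2*exp(2*z)) dz by parts with u = z**2, dv = (2*exp(2*z)) dz, so v = exp(2*z): now z**2*exp(2*z) + ∫(-2*z*exp(2*z)) dz.
Step 2. Integrate ∫(-2*z*exp(2*z)) dz by parts with u = z, dv = (-2*exp(2*z)) dz, so v = -exp(2*z): now z**2*exp(2*z) - z*exp(2*z) + ∫(exp(2*z)) dz.
Step 3. Evaluate the standard form: now z**2*exp(2*z) - z*exp(2*z) + exp(2*z)/2.
Answer: z**2*exp(2*z) - z*exp(2*z) + exp(2*z)/2.


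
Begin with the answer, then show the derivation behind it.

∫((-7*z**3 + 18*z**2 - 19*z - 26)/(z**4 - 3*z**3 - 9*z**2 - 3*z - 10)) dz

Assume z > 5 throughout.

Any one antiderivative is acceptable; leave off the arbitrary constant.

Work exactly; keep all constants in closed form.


The answer is -3*log(z - 5) - 4*log(z + 2) + 4*atan(z).
Step 1. Decompose ∫((-7*z**3 + 18*z**2 - 19*z - 26)/(z**4 - 3*z**3 - 9*z**2 - 3*z - 10)) dz by partial fractions, (-7*z**3 + 18*z**2 - 19*z - 26)/(z**4 - 3*z**3 - 9*z**2 - 3*z - 10) = 4/(z**2 + 1) - 4/(z + 2) - 3/(z - 5): now ∫(-3/(z - 5)) dz + ∫(-4/(z + 2)) dz + ∫(4/(z**2 + 1)) dz.
Step 2. Evaluate the standard form [assuming z > -2]: now -4*log(z + 2) + ∫(-3/(z - 5)) dz + ∫(4/(z**2 + 1)) dz.
Step 3. Evaluate the standard form [assuming z > 5]: now -3*log(z - 5) - 4*log(z + 2) + ∫(4/(z**2 + 1)) dz.
Step 4. Evaluate the standard form: now -3*log(z - 5) - 4*log(z + 2) + 4*atan(z).
Answer: -3*log(z - 5) - 4*log(z + 2) + 4*atan(z).


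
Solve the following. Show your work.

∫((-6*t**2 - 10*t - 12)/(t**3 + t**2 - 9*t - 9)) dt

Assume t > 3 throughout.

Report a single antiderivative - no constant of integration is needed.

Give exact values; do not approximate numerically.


Step 1. Decompose ∫((-6*t**2 - 10*t - 12)/(t**3 + t**2 - 9*t - 9)) dt by partial fractions, (-6*t**2 - 10*t - 12)/(t**3 + t**2 - 9*t - 9) = -3/(t + 3) + 1/(t + 1) - 4/(t - 3): now ∫(-4/(t - 3)) dt + ∫(1/(t + 1)) dt + ∫(-3/(t + 3)) dt.
Step 2. Evaluate the standard form [assuming t > -1]: now log(t + 1) + ∫(-4/(t - 3)) dt + ∫(-3/(t + 3)) dt.
Step 3. Evaluate the standard form [assuming t > 3]: now -4*log(t - 3) + log(t + 1) + ∫(-3/(t + 3)) dt.
Step 4. Evaluate the standard form [assuming t > -3]: now -4*log(t - 3) + log(t + 1) - 3*log(t + 3).
Answer: -4*log(t - 3) + log(t + 1) - 3*log(t + 3).


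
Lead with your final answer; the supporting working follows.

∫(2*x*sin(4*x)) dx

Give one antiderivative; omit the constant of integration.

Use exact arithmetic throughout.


The answer is -x*cos(4*x)/2 + sin(4*x)/8.
Step 1. Integrate ∫(2*x*sin(4*x)) dx by parts with u = x, dv = (2*sin(4*x)) dx, so v = -cos(4*x)/2: now -x*cos(4*x)/2 + ∫(cos(4*x)/2) dx.
Step 2. Evaluate the standard form: now -x*cos(4*x)/2 + sin(4*x)/8.
Answer: -x*cos(4*x)/2 + sin(4*x)/8.


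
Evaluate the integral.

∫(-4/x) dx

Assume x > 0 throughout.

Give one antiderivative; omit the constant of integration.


Answer: -4*log(x).


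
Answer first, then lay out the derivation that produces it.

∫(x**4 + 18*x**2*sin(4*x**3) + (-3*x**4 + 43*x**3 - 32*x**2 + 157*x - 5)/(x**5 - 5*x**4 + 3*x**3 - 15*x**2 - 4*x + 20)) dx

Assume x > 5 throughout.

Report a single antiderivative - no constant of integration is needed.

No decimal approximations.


The answer is x**5/5 + 5*log(x - 5) - 4*log(x - 1) - 4*log(x + 1) - 3*cos(4*x**3)/2 + 3*atan(x/2)/2.
Step 1. Rewrite: now ∫(x**4) dx + ∫(18*x**2*sin(4*x**3)) dx + ∫((-3*x**4 + 43*x**3 - 32*x**2 + 157*x - 5)/(x**5 - 5*x**4 + 3*x**3 - 15*x**2 - 4*x + 20)) dx.
Step 2. Decompose ∫((-3*x**4 + 43*x**3 - 32*x**2 + 157*x - 5)/(x**5 - 5*x**4 + 3*x**3 - 15*x**2 - 4*x + 20)) dx by partial fractions, (-3*x**4 + 43*x**3 - 32*x**2 + 157*x - 5)/(x**5 - 5*x**4 + 3*x**3 - 15*x**2 - 4*x + 20) = 3/(x**2 + 4) - 4/(x + 1) - 4/(x - 1) + 5/(x - 5): now ∫(x**4) dx + ∫(18*x**2*sin(4*x**3)) dx + ∫(5/(x - 5)) dx + ∫(-4/(x - 1)) dx + ∫(-4/(x + 1)) dx + ∫(3/(x**2 + 4)) dx.
Step 3. Evaluate the standard form [assuming x > 1]: now -4*log(x - 1) + ∫(x**4) dx + ∫(18*x**2*sin(4*x**3)) dx + ∫(5/(x - 5)) dx + ∫(-4/(x + 1)) dx + ∫(3/(x**2 + 4)) dx.
Step 4. Evaluate the standard form [assuming x > -1]: now -4*log(x - 1) - 4*log(x + 1) + ∫(x**4) dx + ∫(18*x**2*sin(4*x**3)) dx + ∫(5/(x - 5)) dx + ∫(3/(x**2 + 4)) dx.
Step 5. Evaluate the standard form [assuming x > 5]: now 5*log(x - 5) - 4*log(x - 1) - 4*log(x + 1) + ∫(x**4) dx + ∫(18*x**2*sin(4*x**3)) dx + ∫(3/(x**2 + 4)) dx.
Step 6. Evaluate the standard form: now 5*log(x - 5) - 4*log(x - 1) - 4*log(x + 1) + 3*atan(x/2)/2 + ∫(x**4) dx + ∫(18*x**2*sin(4*x**3)) dx.
Step 7. Evaluate the standard form: now x**5/5 + 5*log(x - 5) - 4*log(x - 1) - 4*log(x + 1) + 3*atan(x/2)/2 + ∫(18*x**2*sin(4*x**3)) dx.
Step 8. Substitute u = x**3, turning ∫(18*x**2*sin(4*x**3)) dx into ∫(6*sin(4*u)) du: now x**5/5 + 5*log(x - 5) - 4*log(x - 1) - 4*log(x + 1) + 3*atan(x/2)/2 + ∫(6*sin(4*u)) du.
Step 9. Evaluate the standard form: now x**5/5 + 5*log(x - 5) - 4*log(x - 1) - 4*log(x + 1) - 3*cos(4*u)/2 + 3*atan(x/2)/2.
Step 10. Substitute back u = x**3: now x**5/5 + 5*log(x - 5) - 4*log(x - 1) - 4*log(x + 1) - 3*cos(4*x**3)/2 + 3*atan(x/2)/2.
Answer: x**5/5 + 5*log(x - 5) - 4*log(x - 1) - 4*log(x + 1) - 3*cos(4*x**3)/2 + 3*atan(x/2)/2.


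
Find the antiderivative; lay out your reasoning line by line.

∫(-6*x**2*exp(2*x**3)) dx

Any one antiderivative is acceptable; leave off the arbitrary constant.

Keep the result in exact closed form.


Step 1. Substitute u = x**3, turning ∫(-6*x**2*exp(2*x**3)) dx into ∫(-2*exp(2*u)) du: now ∫(-2*exp(2*u)) du.
Step 2. Evaluate the standard form: now -exp(2*u).
Step 3. Substitute back u = x**3: now -exp(2*x**3).
Answer: -exp(2*x**3).


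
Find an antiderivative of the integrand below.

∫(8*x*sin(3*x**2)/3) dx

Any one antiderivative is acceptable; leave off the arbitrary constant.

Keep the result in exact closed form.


Answer: -4*cos(3*x**2)/9.


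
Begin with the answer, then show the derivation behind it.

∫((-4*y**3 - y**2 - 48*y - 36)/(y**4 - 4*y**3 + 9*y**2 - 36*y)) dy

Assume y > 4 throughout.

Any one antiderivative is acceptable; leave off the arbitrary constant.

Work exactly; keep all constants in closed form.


The answer is log(y) - 5*log(y - 4) + atan(y/3).
Step 1. Decompose ∫((-4*y**3 - y**2 - 48*y - 36)/(y**4 - 4*y**3 + 9*y**2 - 36*y)) dy by partial fractions, (-4*y**3 - y**2 - 48*y - 36)/(y**4 - 4*y**3 + 9*y**2 - 36*y) = 3/(y**2 + 9) - 5/(y - 4) + 1/y: now ∫(1/y) dy + ∫(-5/(y - 4)) dy + ∫(3/(y**2 + 9)) dy.
Step 2. Evaluate the standard form [assuming y > 4]: now -5*log(y - 4) + ∫(1/y) dy + ∫(3/(y**2 + 9)) dy.
Step 3. Evaluate the standard form [assuming y > 0]: now log(y) - 5*log(y - 4) + ∫(3/(y**2 + 9)) dy.
Step 4. Evaluate the standard form: now log(y) - 5*log(y - 4) + atan(y/3).
Answer: log(y) - 5*log(y - 4) + atan(y/3).


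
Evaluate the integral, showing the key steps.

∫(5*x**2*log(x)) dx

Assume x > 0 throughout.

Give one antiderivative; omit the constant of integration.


Step 1. Integrate ∫(5*x**2*log(x)) dx by parts with u = log(x), dv = (5*x**2) dx, so v = 5*x**3/3 [assuming x > 0]: now 5*x**3*log(x)/3 + ∫(-5*x**2/3) dx.
Step 2. Evaluate the standard form: now 5*x**3*log(x)/3 - 5*x**3/9.
Answer: 5*x**3*log(x)/3 - 5*x**3/9.


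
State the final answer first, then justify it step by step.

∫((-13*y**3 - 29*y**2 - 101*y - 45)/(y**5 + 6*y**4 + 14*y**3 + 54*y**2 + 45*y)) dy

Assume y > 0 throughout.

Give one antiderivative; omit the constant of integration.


The answer is -log(y) - log(y + 1) + 2*log(y + 5) - 4*atan(y/3)/3.
Step 1. Decompose ∫((-13*y**3 - 29*y**2 - 101*y - 45)/(y**5 + 6*y**4 + 14*y**3 + 54*y**2 + 45*y)) dy by partial fractions, (-13*y**3 - 29*y**2 - 101*y - 45)/(y**5 + 6*y**4 + 14*y**3 + 54*y**2 + 45*y) = -4/(y**2 + 9) + 2/(y + 5) - 1/(y + 1) - 1/y: now ∫(-1/y) dy + ∫(-1/(y + 1)) dy + ∫(2/(y + 5)) dy + ∫(-4/(y**2 + 9)) dy.
Step 2. Evaluate the standard form [assuming y > -5]: now 2*log(y + 5) + ∫(-1/y) dy + ∫(-1/(y + 1)) dy + ∫(-4/(y**2 + 9)) dy.
Step 3. Evaluate the standard form [assuming y > 0]: now -log(y) + 2*log(y + 5) + ∫(-1/(y + 1)) dy + ∫(-4/(y**2 + 9)) dy.
Step 4. Evaluate the standard form [assuming y > -1]: now -log(y) - log(y + 1) + 2*log(y + 5) + ∫(-4/(y**2 + 9)) dy.
Step 5. Evaluate the standard form: now -log(y) - log(y + 1) + 2*log(y + 5) - 4*atan(y/3)/3.
Answer: -log(y) - log(y + 1) + 2*log(y + 5) - 4*atan(y/3)/3.


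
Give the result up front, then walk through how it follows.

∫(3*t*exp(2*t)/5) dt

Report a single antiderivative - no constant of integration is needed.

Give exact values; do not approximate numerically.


The answer is 3*t*exp(2*t)/10 - 3*exp(2*t)/20.
Step 1. Integrate ∫(3*t*exp(2*t)/5) dt by parts with u = t, dv = (3*exp(2*t)/5) dt, so v = 3*exp(2*t)/10: now 3*t*exp(2*t)/10 + ∫(-3*exp(2*t)/10) dt.
Step 2. Evaluate the standard form: now 3*t*exp(2*t)/10 - 3*exp(2*t)/20.
Answer: 3*t*exp(2*t)/10 - 3*exp(2*t)/20.


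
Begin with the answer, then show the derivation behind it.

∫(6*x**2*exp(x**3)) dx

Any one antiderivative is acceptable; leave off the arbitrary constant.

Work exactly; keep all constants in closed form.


The answer is 2*exp(x**3).
Step 1. Substitute u = x**3, turning ∫(6*x**2*exp(x**3)) dx into ∫(2*exp(u)) du: now ∫(2*exp(u)) du.
Step 2. Evaluate the standard form: now 2*exp(u).
Step 3. Substitute back u = x**3: now 2*exp(x**3).
Answer: 2*exp(x**3).


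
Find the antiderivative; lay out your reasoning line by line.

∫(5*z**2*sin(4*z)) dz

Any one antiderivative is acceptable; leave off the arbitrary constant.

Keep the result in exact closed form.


Step 1. Integrate ∫(5*z**2*sin(4*z)) dz by parts with u = z**2, dv = (5*sin(4*z)) dz, so v = -5*cos(4*z)/4: now -5*z**2*cos(4*z)/4 + ∫(5*z*cos(4*z)/2) dz.
Step 2. Integrate ∫(5*z*cos(4*z)/2) dz by parts with u = z, dv = (5*cos(4*z)/2) dz, so v = 5*sin(4*z)/8: now -5*z**2*cos(4*z)/4 + 5*z*sin(4*z)/8 + ∫(-5*sin(4*z)/8) dz.
Step 3. Evaluate the standard form: now -5*z**2*cos(4*z)/4 + 5*z*sin(4*z)/8 + 5*cos(4*z)/32.
Answer: -5*z**2*cos(4*z)/4 + 5*z*sin(4*z)/8 + 5*cos(4*z)/32.


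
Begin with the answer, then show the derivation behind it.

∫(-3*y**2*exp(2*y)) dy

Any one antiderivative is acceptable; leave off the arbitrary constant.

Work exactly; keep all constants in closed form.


The answer is -3*y**2*exp(2*y)/2 + 3*y*exp(2*y)/2 - 3*exp(2*y)/4.
Step 1. Integrate ∫(-3*y**2*exp(2*y)) dy by parts with u = y**2, dv = (-3*exp(2*y)) dy, so v = -3*exp(2*y)/2: now -3*y**2*exp(2*y)/2 + ∫(3*y*exp(2*y)) dy.
Step 2. Integrate ∫(3*y*exp(2*y)) dy by parts with u = y, dv = (3*exp(2*y)) dy, so v = 3*exp(2*y)/2: now -3*y**2*exp(2*y)/2 + 3*y*exp(2*y)/2 + ∫(-3*exp(2*y)/2) dy.
Step 3. Evaluate the standard form: now -3*y**2*exp(2*y)/2 + 3*y*exp(2*y)/2 - 3*exp(2*y)/4.
Answer: -3*y**2*exp(2*y)/2 + 3*y*exp(2*y)/2 - 3*exp(2*y)/4.


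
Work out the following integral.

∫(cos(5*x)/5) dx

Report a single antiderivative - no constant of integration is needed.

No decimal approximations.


Answer: sin(5*x)/25.


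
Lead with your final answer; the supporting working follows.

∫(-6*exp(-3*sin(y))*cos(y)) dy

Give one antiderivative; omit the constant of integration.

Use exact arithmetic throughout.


The answer is 2*exp(-3*sin(y)).
Step 1. Substitute u = sin(y), turning ∫(-6*exp(-3*sin(y))*cos(y)) dy into ∫(-6*exp(-3*u)) du: now ∫(-6*exp(-3*u)) du.
Step 2. Evaluate the standard form: now 2*exp(-3*u).
Step 3. Substitute back u = sin(y): now 2*exp(-3*sin(y)).
Answer: 2*exp(-3*sin(y)).


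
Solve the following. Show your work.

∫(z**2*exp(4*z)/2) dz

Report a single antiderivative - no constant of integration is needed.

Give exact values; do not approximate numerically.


Step 1. Integrate ∫(z**2*exp(4*z)/2) dz by parts with u = z**2, dv = (exp(4*z)/2) dz, so v = exp(4*z)/8: now z**2*exp(4*z)/8 + ∫(-z*exp(4*z)/4) dz.
Step 2. Integrate ∫(-z*exp(4*z)/4) dz by parts with u = z, dv = (-exp(4*z)/4) dz, so v = -exp(4*z)/16: now z**2*exp(4*z)/8 - z*exp(4*z)/16 + ∫(exp(4*z)/16) dz.
Step 3. Evaluate the standard form: now z**2*exp(4*z)/8 - z*exp(4*z)/16 + exp(4*z)/64.
Answer: z**2*exp(4*z)/8 - z*exp(4*z)/16 + exp(4*z)/64.


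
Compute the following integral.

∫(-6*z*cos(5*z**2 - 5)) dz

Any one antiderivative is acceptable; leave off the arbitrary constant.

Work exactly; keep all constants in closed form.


Answer: -3*sin(5*z**2 - 5)/5.


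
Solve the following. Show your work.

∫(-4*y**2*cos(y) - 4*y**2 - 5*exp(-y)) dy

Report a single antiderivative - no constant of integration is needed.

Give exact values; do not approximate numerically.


Step 1. Rewrite: now ∫(-4*y**2) dy + ∫(-4*y**2*cos(y)) dy + ∫(-5*exp(-y)) dy.
Step 2. Evaluate the standard form: now ∫(-4*y**2) dy + ∫(-4*y**2*cos(y)) dy + 5*exp(-y).
Step 3. Integrate ∫(-4*y**2*cos(y)) dy by parts with u = y**2, dv = (-4*cos(y)) dy, so v = -4*sin(y): now -4*y**2*sin(y) + ∫(-4*y**2) dy + ∫(8*y*sin(y)) dy + 5*exp(-y).
Step 4. Integrate ∫(8*y*sin(y)) dy by parts with u = y, dv = (8*sin(y)) dy, so v = -8*cos(y): now -4*y**2*sin(y) - 8*y*cos(y) + ∫(-4*y**2) dy + ∫(8*cos(y)) dy + 5*exp(-y).
Step 5. Evaluate the standard form: now -4*y**2*sin(y) - 8*y*cos(y) + 8*sin(y) + ∫(-4*y**2) dy + 5*exp(-y).
Step 6. Evaluate the standard form: now -4*y**3/3 - 4*y**2*sin(y) - 8*y*cos(y) + 8*sin(y) + 5*exp(-y).
Answer: -4*y**3/3 - 4*y**2*sin(y) - 8*y*cos(y) + 8*sin(y) + 5*exp(-y).


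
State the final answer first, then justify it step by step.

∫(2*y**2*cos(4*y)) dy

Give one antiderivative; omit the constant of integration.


The answer is y**2*sin(4*y)/2 + y*cos(4*y)/4 - sin(4*y)/16.
Step 1. Integrate ∫(2*y**2*cos(4*y)) dy by parts with u = y**2, dv = (2*cos(4*y)) dy, so v = sin(4*y)/2: now y**2*sin(4*y)/2 + ∫(-y*sin(4*y)) dy.
Step 2. Integrate ∫(-y*sin(4*y)) dy by parts with u = y, dv = (-sin(4*y)) dy, so v = cos(4*y)/4: now y**2*sin(4*y)/2 + y*cos(4*y)/4 + ∫(-cos(4*y)/4) dy.
Step 3. Evaluate the standard form: now y**2*sin(4*y)/2 + y*cos(4*y)/4 - sin(4*y)/16.
Answer: y**2*sin(4*y)/2 + y*cos(4*y)/4 - sin(4*y)/16.


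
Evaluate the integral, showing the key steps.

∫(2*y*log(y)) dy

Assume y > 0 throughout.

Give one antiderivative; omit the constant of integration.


Step 1. Integrate ∫(2*y*log(y)) dy by parts with u = log(y), dv = (2*y) dy, so v = y**2 [assuming y > 0]: now y**2*log(y) + ∫(-y) dy.
Step 2. Evaluate the standard form: now y**2*log(y) - y**2/2.
Answer: y**2*log(y) - y**2/2.


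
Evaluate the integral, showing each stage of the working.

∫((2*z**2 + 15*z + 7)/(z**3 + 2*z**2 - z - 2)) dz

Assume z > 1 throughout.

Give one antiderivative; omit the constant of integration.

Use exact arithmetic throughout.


Step 1. Decompose ∫((2*z**2 + 15*z + 7)/(z**3 + 2*z**2 - z - 2)) dz by partial fractions, (2*z**2 + 15*z + 7)/(z**3 + 2*z**2 - z - 2) = -5/(z + 2) + 3/(z + 1) + 4/(z - 1): now ∫(4/(z - 1)) dz + ∫(3/(z + 1)) dz + ∫(-5/(z + 2)) dz.
Step 2. Evaluate the standard form [assuming z > 1]: now 4*log(z - 1) + ∫(3/(z + 1)) dz + ∫(-5/(z + 2)) dz.
Step 3. Evaluate the standard form [assuming z > -2]: now 4*log(z - 1) - 5*log(z + 2) + ∫(3/(z + 1)) dz.
Step 4. Evaluate the standard form [assuming z > -1]: now 4*log(z - 1) + 3*log(z + 1) - 5*log(z + 2).
Answer: 4*log(z - 1) + 3*log(z + 1) - 5*log(z + 2).


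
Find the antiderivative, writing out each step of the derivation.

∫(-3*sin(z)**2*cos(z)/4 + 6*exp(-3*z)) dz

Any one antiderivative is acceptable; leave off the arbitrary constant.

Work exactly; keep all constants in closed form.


Step 1. Rewrite: now ∫(-3*sin(z)**2*cos(z)/4) dz + ∫(6*exp(-3*z)) dz.
Step 2. Evaluate the standard form: now ∫(-3*sin(z)**2*cos(z)/4) dz - 2*exp(-3*z).
Step 3. Substitute u = sin(z), turning ∫(-3*sin(z)**2*cos(z)/4) dz into ∫(-3*u**2/4) du: now ∫(-3*u**2/4) du - 2*exp(-3*z).
Step 4. Evaluate the standard form: now -u**3/4 - 2*exp(-3*z).
Step 5. Substitute back u = sin(z): now -sin(z)**3/4 - 2*exp(-3*z).
Answer: -sin(z)**3/4 - 2*exp(-3*z).
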